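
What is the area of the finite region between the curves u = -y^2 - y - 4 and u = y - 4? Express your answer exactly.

4/3

Both boundary curves give u as a function of y, so integrate with respect to y. Setting them equal: -y^2 - 2*y = 0, i.e. -y*(y + 2) = 0, so they meet at y = -2, 0.
For y in [-2, 0], u = -y^2 - y - 4 is on the right; area = ∫[-2,0] (-y^2 - 2*y) dy = 4/3.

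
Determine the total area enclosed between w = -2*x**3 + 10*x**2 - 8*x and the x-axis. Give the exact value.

The curve meets the x-axis where -2*x**3 + 10*x**2 - 8*x = 0, i.e. -2*x*(x - 4)*(x - 1) = 0, at x = 0, 1, 4.
On [0, 1] the curve lies below the axis; ∫[0,1] (-2*x**3 + 10*x**2 - 8*x) dx = -7/6, giving area 7/6.
On [1, 4] the curve lies above the axis; ∫[1,4] (-2*x**3 + 10*x**2 - 8*x) dx = 45/2, giving area 45/2.
Total area = 7/6 + 45/2 = 71/3.

71/3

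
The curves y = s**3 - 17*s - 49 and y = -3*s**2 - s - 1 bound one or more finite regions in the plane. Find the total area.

Set the curves equal: s**3 - 17*s - 49 = -3*s**2 - s - 1, so s**3 + 3*s**2 - 16*s - 48 = 0, which factors as (s - 4)*(s + 3)*(s + 4) = 0. The curves meet at s = -4, -3, 4.
On [-4, -3], y = s**3 - 17*s - 49 is on top; that piece has area ∫[-4,-3] (s**3 + 3*s**2 - 16*s - 48) ds = 5/4.
On [-3, 4], y = -3*s**2 - s - 1 is on top; that piece has area ∫[-3,4] (-(s**3 + 3*s**2 - 16*s - 48)) ds = 1029/4.
Total enclosed area = 5/4 + 1029/4 = 517/2.

517/2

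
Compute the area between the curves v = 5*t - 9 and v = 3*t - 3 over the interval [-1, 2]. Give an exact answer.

On [-1, 2], (5*t - 9) - (3*t - 3) = 2*t - 6 is ≤ 0 throughout, so the area is a single integral of |2*t - 6|.
∫[-1,2] (2*t - 6) dt = -15; the area of that piece is 15.

15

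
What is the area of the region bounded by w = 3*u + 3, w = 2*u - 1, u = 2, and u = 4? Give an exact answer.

14

On [2, 4], (3*u + 3) - (2*u - 1) = u + 4 is ≥ 0 throughout, so the area is a single integral of |u + 4|.
∫[2,4] (u + 4) du = 14.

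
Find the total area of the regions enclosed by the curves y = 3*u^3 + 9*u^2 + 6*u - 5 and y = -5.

3/2

Set the curves equal: 3*u^3 + 9*u^2 + 6*u - 5 = -5, so 3*u^3 + 9*u^2 + 6*u = 0, which factors as 3*u*(u + 1)*(u + 2) = 0. The curves meet at u = -2, -1, 0.
On [-2, -1], y = 3*u^3 + 9*u^2 + 6*u - 5 is on top; that piece has area ∫[-2,-1] (3*u^3 + 9*u^2 + 6*u) du = 3/4.
On [-1, 0], y = -5 is on top; that piece has area ∫[-1,0] (-(3*u^3 + 9*u^2 + 6*u)) du = 3/4.
Total enclosed area = 3/4 + 3/4 = 3/2.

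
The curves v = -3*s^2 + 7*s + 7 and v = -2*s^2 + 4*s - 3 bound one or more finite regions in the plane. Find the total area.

Set the curves equal: -3*s^2 + 7*s + 7 = -2*s^2 + 4*s - 3, so -s^2 + 3*s + 10 = 0, which factors as -(s - 5)*(s + 2) = 0. The curves meet at s = -2, 5.
On [-2, 5], v = -3*s^2 + 7*s + 7 is on top; that piece has area ∫[-2,5] (-s^2 + 3*s + 10) ds = 343/6.

343/6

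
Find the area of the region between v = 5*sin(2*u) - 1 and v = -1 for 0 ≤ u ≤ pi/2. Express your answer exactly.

On [0, pi/2], (5*sin(2*u) - 1) - (-1) = 5*sin(2*u) is ≥ 0 throughout, so the area is a single integral of |5*sin(2*u)|.
∫[0,pi/2] (5*sin(2*u)) du = 5.

5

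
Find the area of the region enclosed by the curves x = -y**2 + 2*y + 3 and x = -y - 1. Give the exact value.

125/6

Both boundary curves give x as a function of y, so integrate with respect to y. Setting them equal: -y**2 + 3*y + 4 = 0, i.e. -(y - 4)*(y + 1) = 0, so they meet at y = -1, 4.
For y in [-1, 4], x = -y**2 + 2*y + 3 is on the right; area = ∫[-1,4] (-y**2 + 3*y + 4) dy = 125/6.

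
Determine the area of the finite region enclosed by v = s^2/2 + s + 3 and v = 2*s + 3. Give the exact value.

Set the curves equal: s^2/2 + s + 3 = 2*s + 3, so s^2/2 - s = 0, which factors as s*(s - 2)/2 = 0. The curves meet at s = 0, 2.
On [0, 2], v = 2*s + 3 is on top; that piece has area ∫[0,2] (-(s^2/2 - s)) ds = 2/3.

2/3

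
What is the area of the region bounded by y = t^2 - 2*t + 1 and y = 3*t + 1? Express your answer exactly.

Set the curves equal: t^2 - 2*t + 1 = 3*t + 1, so t^2 - 5*t = 0, which factors as t*(t - 5) = 0. The curves meet at t = 0, 5.
On [0, 5], y = 3*t + 1 is on top; that piece has area ∫[0,5] (-(t^2 - 5*t)) dt = 125/6.

125/6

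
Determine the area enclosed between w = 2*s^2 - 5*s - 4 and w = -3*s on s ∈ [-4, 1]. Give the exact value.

The difference (2*s^2 - 5*s - 4) - (-3*s) = 2*s^2 - 2*s - 4 changes sign at s = -1 inside [-4, 1], so split the integral there.
∫[-4,-1] (2*s^2 - 2*s - 4) ds = 45.
∫[-1,1] (2*s^2 - 2*s - 4) ds = -20/3; the area of that piece is 20/3.
Total area = 45 + 20/3 = 155/3.

155/3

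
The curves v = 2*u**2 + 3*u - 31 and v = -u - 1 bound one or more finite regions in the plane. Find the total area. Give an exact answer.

Set the curves equal: 2*u**2 + 3*u - 31 = -u - 1, so 2*u**2 + 4*u - 30 = 0, which factors as 2*(u - 3)*(u + 5) = 0. The curves meet at u = -5, 3.
On [-5, 3], v = -u - 1 is on top; that piece has area ∫[-5,3] (-(2*u**2 + 4*u - 30)) du = 512/3.

512/3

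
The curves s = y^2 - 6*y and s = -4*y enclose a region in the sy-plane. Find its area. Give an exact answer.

Both boundary curves give s as a function of y, so integrate with respect to y. Setting them equal: y^2 - 2*y = 0, i.e. y*(y - 2) = 0, so they meet at y = 0, 2.
For y in [0, 2], s = y^2 - 6*y is on the left; area = ∫[0,2] (-(y^2 - 2*y)) dy = 4/3.

4/3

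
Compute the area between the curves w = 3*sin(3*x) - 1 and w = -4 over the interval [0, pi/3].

On [0, pi/3], (3*sin(3*x) - 1) - (-4) = 3*sin(3*x) + 3 is ≥ 0 throughout, so the area is a single integral of |3*sin(3*x) + 3|.
∫[0,pi/3] (3*sin(3*x) + 3) dx = 2 + pi.

2 + pi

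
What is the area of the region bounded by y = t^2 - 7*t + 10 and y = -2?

1/6

Set the curves equal: t^2 - 7*t + 10 = -2, so t^2 - 7*t + 12 = 0, which factors as (t - 4)*(t - 3) = 0. The curves meet at t = 3, 4.
On [3, 4], y = -2 is on top; that piece has area ∫[3,4] (-(t^2 - 7*t + 12)) dt = 1/6.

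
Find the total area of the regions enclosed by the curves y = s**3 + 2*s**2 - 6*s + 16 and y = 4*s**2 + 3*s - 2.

443/6

Set the curves equal: s**3 + 2*s**2 - 6*s + 16 = 4*s**2 + 3*s - 2, so s**3 - 2*s**2 - 9*s + 18 = 0, which factors as (s - 3)*(s - 2)*(s + 3) = 0. The curves meet at s = -3, 2, 3.
On [-3, 2], y = s**3 + 2*s**2 - 6*s + 16 is on top; that piece has area ∫[-3,2] (s**3 - 2*s**2 - 9*s + 18) ds = 875/12.
On [2, 3], y = 4*s**2 + 3*s - 2 is on top; that piece has area ∫[2,3] (-(s**3 - 2*s**2 - 9*s + 18)) ds = 11/12.
Total enclosed area = 875/12 + 11/12 = 443/6.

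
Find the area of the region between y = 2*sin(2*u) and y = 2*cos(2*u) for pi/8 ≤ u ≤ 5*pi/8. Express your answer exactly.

2*sqrt(2)

On [pi/8, 5*pi/8], (2*sin(2*u)) - (2*cos(2*u)) = 2*sin(2*u) - 2*cos(2*u) is ≥ 0 throughout, so the area is a single integral of |2*sin(2*u) - 2*cos(2*u)|.
∫[pi/8,5*pi/8] (2*sin(2*u) - 2*cos(2*u)) du = 2*sqrt(2).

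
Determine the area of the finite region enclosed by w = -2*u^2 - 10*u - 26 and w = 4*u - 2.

1/3

Set the curves equal: -2*u^2 - 10*u - 26 = 4*u - 2, so -2*u^2 - 14*u - 24 = 0, which factors as -2*(u + 3)*(u + 4) = 0. The curves meet at u = -4, -3.
On [-4, -3], w = -2*u^2 - 10*u - 26 is on top; that piece has area ∫[-4,-3] (-2*u^2 - 14*u - 24) du = 1/3.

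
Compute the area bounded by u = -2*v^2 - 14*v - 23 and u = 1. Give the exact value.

Both boundary curves give u as a function of v, so integrate with respect to v. Setting them equal: -2*v^2 - 14*v - 24 = 0, i.e. -2*(v + 3)*(v + 4) = 0, so they meet at v = -4, -3.
For v in [-4, -3], u = -2*v^2 - 14*v - 23 is on the right; area = ∫[-4,-3] (-2*v^2 - 14*v - 24) dv = 1/3.

1/3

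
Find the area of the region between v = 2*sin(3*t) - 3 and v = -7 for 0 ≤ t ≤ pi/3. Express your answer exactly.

On [0, pi/3], (2*sin(3*t) - 3) - (-7) = 2*sin(3*t) + 4 is ≥ 0 throughout, so the area is a single integral of |2*sin(3*t) + 4|.
∫[0,pi/3] (2*sin(3*t) + 4) dt = 4/3 + 4*pi/3.

4/3 + 4*pi/3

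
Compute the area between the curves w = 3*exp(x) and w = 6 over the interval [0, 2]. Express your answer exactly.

The difference (3*exp(x)) - (6) = 3*exp(x) - 6 changes sign at x = log(2) inside [0, 2], so split the integral there.
∫[0,log(2)] (3*exp(x) - 6) dx = 3 - log(64); the area of that piece is -3 + log(64).
∫[log(2),2] (3*exp(x) - 6) dx = -18 + 6*log(2) + 3*exp(2).
Total area = (-3 + log(64)) + (-18 + 6*log(2) + 3*exp(2)) = -21 + 12*log(2) + 3*exp(2).

-21 + 12*log(2) + 3*exp(2)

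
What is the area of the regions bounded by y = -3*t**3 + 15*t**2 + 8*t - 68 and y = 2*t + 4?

443/2

Set the curves equal: -3*t**3 + 15*t**2 + 8*t - 68 = 2*t + 4, so -3*t**3 + 15*t**2 + 6*t - 72 = 0, which factors as -3*(t - 4)*(t - 3)*(t + 2) = 0. The curves meet at t = -2, 3, 4.
On [-2, 3], y = 2*t + 4 is on top; that piece has area ∫[-2,3] (-(-3*t**3 + 15*t**2 + 6*t - 72)) dt = 875/4.
On [3, 4], y = -3*t**3 + 15*t**2 + 8*t - 68 is on top; that piece has area ∫[3,4] (-3*t**3 + 15*t**2 + 6*t - 72) dt = 11/4.
Total enclosed area = 875/4 + 11/4 = 443/2.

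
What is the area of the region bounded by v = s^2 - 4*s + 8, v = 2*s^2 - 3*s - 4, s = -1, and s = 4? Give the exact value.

The difference (s^2 - 4*s + 8) - (2*s^2 - 3*s - 4) = -s^2 - s + 12 changes sign at s = 3 inside [-1, 4], so split the integral there.
∫[-1,3] (-s^2 - s + 12) ds = 104/3.
∫[3,4] (-s^2 - s + 12) ds = -23/6; the area of that piece is 23/6.
Total area = 104/3 + 23/6 = 77/2.

77/2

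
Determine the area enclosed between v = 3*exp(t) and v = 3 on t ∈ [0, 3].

-12 + 3*exp(3)

On [0, 3], (3*exp(t)) - (3) = 3*exp(t) - 3 is ≥ 0 throughout, so the area is a single integral of |3*exp(t) - 3|.
∫[0,3] (3*exp(t) - 3) dt = -12 + 3*exp(3).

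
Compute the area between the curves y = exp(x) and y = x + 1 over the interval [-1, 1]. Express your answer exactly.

-2 - exp(-1) + exp(1)

On [-1, 1], (exp(x)) - (x + 1) = -x + exp(x) - 1 is ≥ 0 throughout, so the area is a single integral of |-x + exp(x) - 1|.
∫[-1,1] (-x + exp(x) - 1) dx = -2 - exp(-1) + exp(1).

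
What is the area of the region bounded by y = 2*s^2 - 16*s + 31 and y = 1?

8/3

Set the curves equal: 2*s^2 - 16*s + 31 = 1, so 2*s^2 - 16*s + 30 = 0, which factors as 2*(s - 5)*(s - 3) = 0. The curves meet at s = 3, 5.
On [3, 5], y = 1 is on top; that piece has area ∫[3,5] (-(2*s^2 - 16*s + 30)) ds = 8/3.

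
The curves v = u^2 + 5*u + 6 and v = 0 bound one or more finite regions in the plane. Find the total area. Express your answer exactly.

Set the curves equal: u^2 + 5*u + 6 = 0, so u^2 + 5*u + 6 = 0, which factors as (u + 2)*(u + 3) = 0. The curves meet at u = -3, -2.
On [-3, -2], v = 0 is on top; that piece has area ∫[-3,-2] (-(u^2 + 5*u + 6)) du = 1/6.

1/6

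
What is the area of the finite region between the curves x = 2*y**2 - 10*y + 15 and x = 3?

Both boundary curves give x as a function of y, so integrate with respect to y. Setting them equal: 2*y**2 - 10*y + 12 = 0, i.e. 2*(y - 3)*(y - 2) = 0, so they meet at y = 2, 3.
For y in [2, 3], x = 2*y**2 - 10*y + 15 is on the left; area = ∫[2,3] (-(2*y**2 - 10*y + 12)) dy = 1/3.

1/3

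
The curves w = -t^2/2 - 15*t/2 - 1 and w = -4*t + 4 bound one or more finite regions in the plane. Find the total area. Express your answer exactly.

Set the curves equal: -t^2/2 - 15*t/2 - 1 = -4*t + 4, so -t^2/2 - 7*t/2 - 5 = 0, which factors as -(t + 2)*(t + 5)/2 = 0. The curves meet at t = -5, -2.
On [-5, -2], w = -t^2/2 - 15*t/2 - 1 is on top; that piece has area ∫[-5,-2] (-t^2/2 - 7*t/2 - 5) dt = 9/4.

9/4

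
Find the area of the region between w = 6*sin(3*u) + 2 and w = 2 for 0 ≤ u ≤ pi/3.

On [0, pi/3], (6*sin(3*u) + 2) - (2) = 6*sin(3*u) is ≥ 0 throughout, so the area is a single integral of |6*sin(3*u)|.
∫[0,pi/3] (6*sin(3*u)) du = 4.

4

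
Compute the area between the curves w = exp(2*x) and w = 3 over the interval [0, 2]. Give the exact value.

-17/2 + 3*log(3) + exp(4)/2

The difference (exp(2*x)) - (3) = exp(2*x) - 3 changes sign at x = log(3)/2 inside [0, 2], so split the integral there.
∫[0,log(3)/2] (exp(2*x) - 3) dx = 1 - 3*log(3)/2; the area of that piece is -1 + 3*log(3)/2.
∫[log(3)/2,2] (exp(2*x) - 3) dx = -15/2 + 3*log(3)/2 + exp(4)/2.
Total area = (-1 + 3*log(3)/2) + (-15/2 + 3*log(3)/2 + exp(4)/2) = -17/2 + 3*log(3) + exp(4)/2.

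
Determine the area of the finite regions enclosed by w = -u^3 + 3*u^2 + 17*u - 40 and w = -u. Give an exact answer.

Set the curves equal: -u^3 + 3*u^2 + 17*u - 40 = -u, so -u^3 + 3*u^2 + 18*u - 40 = 0, which factors as -(u - 5)*(u - 2)*(u + 4) = 0. The curves meet at u = -4, 2, 5.
On [-4, 2], w = -u is on top; that piece has area ∫[-4,2] (-(-u^3 + 3*u^2 + 18*u - 40)) du = 216.
On [2, 5], w = -u^3 + 3*u^2 + 17*u - 40 is on top; that piece has area ∫[2,5] (-u^3 + 3*u^2 + 18*u - 40) du = 135/4.
Total enclosed area = 216 + 135/4 = 999/4.

999/4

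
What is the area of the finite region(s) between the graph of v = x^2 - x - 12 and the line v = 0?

The curve meets the x-axis where x^2 - x - 12 = 0, i.e. (x - 4)*(x + 3) = 0, at x = -3, 4.
On [-3, 4] the curve lies below the axis; ∫[-3,4] (x^2 - x - 12) dx = -343/6, giving area 343/6.

343/6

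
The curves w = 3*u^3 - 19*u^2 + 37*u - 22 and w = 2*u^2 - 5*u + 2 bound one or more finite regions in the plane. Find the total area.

Set the curves equal: 3*u^3 - 19*u^2 + 37*u - 22 = 2*u^2 - 5*u + 2, so 3*u^3 - 21*u^2 + 42*u - 24 = 0, which factors as 3*(u - 4)*(u - 2)*(u - 1) = 0. The curves meet at u = 1, 2, 4.
On [1, 2], w = 3*u^3 - 19*u^2 + 37*u - 22 is on top; that piece has area ∫[1,2] (3*u^3 - 21*u^2 + 42*u - 24) du = 5/4.
On [2, 4], w = 2*u^2 - 5*u + 2 is on top; that piece has area ∫[2,4] (-(3*u^3 - 21*u^2 + 42*u - 24)) du = 8.
Total enclosed area = 5/4 + 8 = 37/4.

37/4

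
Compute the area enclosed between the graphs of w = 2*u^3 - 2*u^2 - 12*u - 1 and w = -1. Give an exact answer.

253/6

Set the curves equal: 2*u^3 - 2*u^2 - 12*u - 1 = -1, so 2*u^3 - 2*u^2 - 12*u = 0, which factors as 2*u*(u - 3)*(u + 2) = 0. The curves meet at u = -2, 0, 3.
On [-2, 0], w = 2*u^3 - 2*u^2 - 12*u - 1 is on top; that piece has area ∫[-2,0] (2*u^3 - 2*u^2 - 12*u) du = 32/3.
On [0, 3], w = -1 is on top; that piece has area ∫[0,3] (-(2*u^3 - 2*u^2 - 12*u)) du = 63/2.
Total enclosed area = 32/3 + 63/2 = 253/6.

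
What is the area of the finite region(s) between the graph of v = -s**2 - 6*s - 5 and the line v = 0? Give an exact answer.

32/3

The curve meets the s-axis where -s**2 - 6*s - 5 = 0, i.e. -(s + 1)*(s + 5) = 0, at s = -5, -1.
On [-5, -1] the curve lies above the axis; ∫[-5,-1] (-s**2 - 6*s - 5) ds = 32/3, giving area 32/3.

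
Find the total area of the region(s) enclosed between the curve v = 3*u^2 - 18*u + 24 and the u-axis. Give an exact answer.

The curve meets the u-axis where 3*u^2 - 18*u + 24 = 0, i.e. 3*(u - 4)*(u - 2) = 0, at u = 2, 4.
On [2, 4] the curve lies below the axis; ∫[2,4] (3*u^2 - 18*u + 24) du = -4, giving area 4.

4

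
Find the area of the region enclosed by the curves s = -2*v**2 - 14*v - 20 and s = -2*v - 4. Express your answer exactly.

Both boundary curves give s as a function of v, so integrate with respect to v. Setting them equal: -2*v**2 - 12*v - 16 = 0, i.e. -2*(v + 2)*(v + 4) = 0, so they meet at v = -4, -2.
For v in [-4, -2], s = -2*v**2 - 14*v - 20 is on the right; area = ∫[-4,-2] (-2*v**2 - 12*v - 16) dv = 8/3.

8/3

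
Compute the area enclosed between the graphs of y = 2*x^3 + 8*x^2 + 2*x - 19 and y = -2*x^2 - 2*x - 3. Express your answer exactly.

Set the curves equal: 2*x^3 + 8*x^2 + 2*x - 19 = -2*x^2 - 2*x - 3, so 2*x^3 + 10*x^2 + 4*x - 16 = 0, which factors as 2*(x - 1)*(x + 2)*(x + 4) = 0. The curves meet at x = -4, -2, 1.
On [-4, -2], y = 2*x^3 + 8*x^2 + 2*x - 19 is on top; that piece has area ∫[-4,-2] (2*x^3 + 10*x^2 + 4*x - 16) dx = 32/3.
On [-2, 1], y = -2*x^2 - 2*x - 3 is on top; that piece has area ∫[-2,1] (-(2*x^3 + 10*x^2 + 4*x - 16)) dx = 63/2.
Total enclosed area = 32/3 + 63/2 = 253/6.

253/6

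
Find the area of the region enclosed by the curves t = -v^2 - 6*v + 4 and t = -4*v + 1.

Both boundary curves give t as a function of v, so integrate with respect to v. Setting them equal: -v^2 - 2*v + 3 = 0, i.e. -(v - 1)*(v + 3) = 0, so they meet at v = -3, 1.
For v in [-3, 1], t = -v^2 - 6*v + 4 is on the right; area = ∫[-3,1] (-v^2 - 2*v + 3) dv = 32/3.

32/3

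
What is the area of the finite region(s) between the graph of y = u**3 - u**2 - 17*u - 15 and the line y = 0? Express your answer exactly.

568/3

The curve meets the u-axis where u**3 - u**2 - 17*u - 15 = 0, i.e. (u - 5)*(u + 1)*(u + 3) = 0, at u = -3, -1, 5.
On [-3, -1] the curve lies above the axis; ∫[-3,-1] (u**3 - u**2 - 17*u - 15) du = 28/3, giving area 28/3.
On [-1, 5] the curve lies below the axis; ∫[-1,5] (u**3 - u**2 - 17*u - 15) du = -180, giving area 180.
Total area = 28/3 + 180 = 568/3.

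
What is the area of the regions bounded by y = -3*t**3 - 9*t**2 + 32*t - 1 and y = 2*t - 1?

Set the curves equal: -3*t**3 - 9*t**2 + 32*t - 1 = 2*t - 1, so -3*t**3 - 9*t**2 + 30*t = 0, which factors as -3*t*(t - 2)*(t + 5) = 0. The curves meet at t = -5, 0, 2.
On [-5, 0], y = 2*t - 1 is on top; that piece has area ∫[-5,0] (-(-3*t**3 - 9*t**2 + 30*t)) dt = 1125/4.
On [0, 2], y = -3*t**3 - 9*t**2 + 32*t - 1 is on top; that piece has area ∫[0,2] (-3*t**3 - 9*t**2 + 30*t) dt = 24.
Total enclosed area = 1125/4 + 24 = 1221/4.

1221/4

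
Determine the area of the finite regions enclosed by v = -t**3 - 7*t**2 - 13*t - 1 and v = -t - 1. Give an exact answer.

71/6

Set the curves equal: -t**3 - 7*t**2 - 13*t - 1 = -t - 1, so -t**3 - 7*t**2 - 12*t = 0, which factors as -t*(t + 3)*(t + 4) = 0. The curves meet at t = -4, -3, 0.
On [-4, -3], v = -t - 1 is on top; that piece has area ∫[-4,-3] (-(-t**3 - 7*t**2 - 12*t)) dt = 7/12.
On [-3, 0], v = -t**3 - 7*t**2 - 13*t - 1 is on top; that piece has area ∫[-3,0] (-t**3 - 7*t**2 - 12*t) dt = 45/4.
Total enclosed area = 7/12 + 45/4 = 71/6.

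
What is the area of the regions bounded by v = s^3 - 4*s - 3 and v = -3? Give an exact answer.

Set the curves equal: s^3 - 4*s - 3 = -3, so s^3 - 4*s = 0, which factors as s*(s - 2)*(s + 2) = 0. The curves meet at s = -2, 0, 2.
On [-2, 0], v = s^3 - 4*s - 3 is on top; that piece has area ∫[-2,0] (s^3 - 4*s) ds = 4.
On [0, 2], v = -3 is on top; that piece has area ∫[0,2] (-(s^3 - 4*s)) ds = 4.
Total enclosed area = 4 + 4 = 8.

8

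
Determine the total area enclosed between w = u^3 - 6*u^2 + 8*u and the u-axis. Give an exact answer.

8

The curve meets the u-axis where u^3 - 6*u^2 + 8*u = 0, i.e. u*(u - 4)*(u - 2) = 0, at u = 0, 2, 4.
On [0, 2] the curve lies above the axis; ∫[0,2] (u^3 - 6*u^2 + 8*u) du = 4, giving area 4.
On [2, 4] the curve lies below the axis; ∫[2,4] (u^3 - 6*u^2 + 8*u) du = -4, giving area 4.
Total area = 4 + 4 = 8.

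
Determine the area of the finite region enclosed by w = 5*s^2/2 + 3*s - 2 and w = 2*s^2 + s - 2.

16/3

Set the curves equal: 5*s^2/2 + 3*s - 2 = 2*s^2 + s - 2, so s^2/2 + 2*s = 0, which factors as s*(s + 4)/2 = 0. The curves meet at s = -4, 0.
On [-4, 0], w = 2*s^2 + s - 2 is on top; that piece has area ∫[-4,0] (-(s^2/2 + 2*s)) ds = 16/3.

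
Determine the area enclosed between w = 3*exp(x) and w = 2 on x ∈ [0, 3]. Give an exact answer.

On [0, 3], (3*exp(x)) - (2) = 3*exp(x) - 2 is ≥ 0 throughout, so the area is a single integral of |3*exp(x) - 2|.
∫[0,3] (3*exp(x) - 2) dx = -9 + 3*exp(3).

-9 + 3*exp(3)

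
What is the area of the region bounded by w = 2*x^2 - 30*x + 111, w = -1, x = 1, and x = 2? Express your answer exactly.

215/3

On [1, 2], (2*x^2 - 30*x + 111) - (-1) = 2*x^2 - 30*x + 112 is ≥ 0 throughout, so the area is a single integral of |2*x^2 - 30*x + 112|.
∫[1,2] (2*x^2 - 30*x + 112) dx = 215/3.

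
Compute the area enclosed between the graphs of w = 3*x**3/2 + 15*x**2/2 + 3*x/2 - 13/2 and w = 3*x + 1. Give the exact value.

74

Set the curves equal: 3*x**3/2 + 15*x**2/2 + 3*x/2 - 13/2 = 3*x + 1, so 3*x**3/2 + 15*x**2/2 - 3*x/2 - 15/2 = 0, which factors as 3*(x - 1)*(x + 1)*(x + 5)/2 = 0. The curves meet at x = -5, -1, 1.
On [-5, -1], w = 3*x**3/2 + 15*x**2/2 + 3*x/2 - 13/2 is on top; that piece has area ∫[-5,-1] (3*x**3/2 + 15*x**2/2 - 3*x/2 - 15/2) dx = 64.
On [-1, 1], w = 3*x + 1 is on top; that piece has area ∫[-1,1] (-(3*x**3/2 + 15*x**2/2 - 3*x/2 - 15/2)) dx = 10.
Total enclosed area = 64 + 10 = 74.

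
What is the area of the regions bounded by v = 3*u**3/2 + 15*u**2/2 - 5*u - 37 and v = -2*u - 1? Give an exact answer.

Set the curves equal: 3*u**3/2 + 15*u**2/2 - 5*u - 37 = -2*u - 1, so 3*u**3/2 + 15*u**2/2 - 3*u - 36 = 0, which factors as 3*(u - 2)*(u + 3)*(u + 4)/2 = 0. The curves meet at u = -4, -3, 2.
On [-4, -3], v = 3*u**3/2 + 15*u**2/2 - 5*u - 37 is on top; that piece has area ∫[-4,-3] (3*u**3/2 + 15*u**2/2 - 3*u - 36) du = 11/8.
On [-3, 2], v = -2*u - 1 is on top; that piece has area ∫[-3,2] (-(3*u**3/2 + 15*u**2/2 - 3*u - 36)) du = 875/8.
Total enclosed area = 11/8 + 875/8 = 443/4.

443/4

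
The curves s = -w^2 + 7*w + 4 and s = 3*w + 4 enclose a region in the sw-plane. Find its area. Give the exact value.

32/3

Both boundary curves give s as a function of w, so integrate with respect to w. Setting them equal: -w^2 + 4*w = 0, i.e. -w*(w - 4) = 0, so they meet at w = 0, 4.
For w in [0, 4], s = -w^2 + 7*w + 4 is on the right; area = ∫[0,4] (-w^2 + 4*w) dw = 32/3.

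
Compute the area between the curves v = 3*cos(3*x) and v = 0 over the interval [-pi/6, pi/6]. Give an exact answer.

2

On [-pi/6, pi/6], (3*cos(3*x)) - (0) = 3*cos(3*x) is ≥ 0 throughout, so the area is a single integral of |3*cos(3*x)|.
∫[-pi/6,pi/6] (3*cos(3*x)) dx = 2.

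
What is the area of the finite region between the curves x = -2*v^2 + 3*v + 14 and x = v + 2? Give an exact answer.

Both boundary curves give x as a function of v, so integrate with respect to v. Setting them equal: -2*v^2 + 2*v + 12 = 0, i.e. -2*(v - 3)*(v + 2) = 0, so they meet at v = -2, 3.
For v in [-2, 3], x = -2*v^2 + 3*v + 14 is on the right; area = ∫[-2,3] (-2*v^2 + 2*v + 12) dv = 125/3.

125/3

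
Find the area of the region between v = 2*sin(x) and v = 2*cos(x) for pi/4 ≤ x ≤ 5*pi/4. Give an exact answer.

4*sqrt(2)

On [pi/4, 5*pi/4], (2*sin(x)) - (2*cos(x)) = 2*sin(x) - 2*cos(x) is ≥ 0 throughout, so the area is a single integral of |2*sin(x) - 2*cos(x)|.
∫[pi/4,5*pi/4] (2*sin(x) - 2*cos(x)) dx = 4*sqrt(2).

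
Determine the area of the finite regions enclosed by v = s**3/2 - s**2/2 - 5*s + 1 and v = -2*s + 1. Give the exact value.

Set the curves equal: s**3/2 - s**2/2 - 5*s + 1 = -2*s + 1, so s**3/2 - s**2/2 - 3*s = 0, which factors as s*(s - 3)*(s + 2)/2 = 0. The curves meet at s = -2, 0, 3.
On [-2, 0], v = s**3/2 - s**2/2 - 5*s + 1 is on top; that piece has area ∫[-2,0] (s**3/2 - s**2/2 - 3*s) ds = 8/3.
On [0, 3], v = -2*s + 1 is on top; that piece has area ∫[0,3] (-(s**3/2 - s**2/2 - 3*s)) ds = 63/8.
Total enclosed area = 8/3 + 63/8 = 253/24.

253/24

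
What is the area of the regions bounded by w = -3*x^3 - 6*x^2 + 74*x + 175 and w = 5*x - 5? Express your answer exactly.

Set the curves equal: -3*x^3 - 6*x^2 + 74*x + 175 = 5*x - 5, so -3*x^3 - 6*x^2 + 69*x + 180 = 0, which factors as -3*(x - 5)*(x + 3)*(x + 4) = 0. The curves meet at x = -4, -3, 5.
On [-4, -3], w = 5*x - 5 is on top; that piece has area ∫[-4,-3] (-(-3*x^3 - 6*x^2 + 69*x + 180)) dx = 17/4.
On [-3, 5], w = -3*x^3 - 6*x^2 + 74*x + 175 is on top; that piece has area ∫[-3,5] (-3*x^3 - 6*x^2 + 69*x + 180) dx = 1280.
Total enclosed area = 17/4 + 1280 = 5137/4.

5137/4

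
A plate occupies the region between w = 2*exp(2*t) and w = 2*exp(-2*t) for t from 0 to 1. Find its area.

On [0, 1], (2*exp(2*t)) - (2*exp(-2*t)) = 2*exp(2*t) - 2*exp(-2*t) is ≥ 0 throughout, so the area is a single integral of |2*exp(2*t) - 2*exp(-2*t)|.
∫[0,1] (2*exp(2*t) - 2*exp(-2*t)) dt = -2 + exp(-2) + exp(2).

-2 + exp(-2) + exp(2)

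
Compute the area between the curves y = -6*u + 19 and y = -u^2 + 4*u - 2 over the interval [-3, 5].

448/3

The difference (-6*u + 19) - (-u^2 + 4*u - 2) = u^2 - 10*u + 21 changes sign at u = 3 inside [-3, 5], so split the integral there.
∫[-3,3] (u^2 - 10*u + 21) du = 144.
∫[3,5] (u^2 - 10*u + 21) du = -16/3; the area of that piece is 16/3.
Total area = 144 + 16/3 = 448/3.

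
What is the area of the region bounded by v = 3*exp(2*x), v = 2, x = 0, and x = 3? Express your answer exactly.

-15/2 + 3*exp(6)/2

On [0, 3], (3*exp(2*x)) - (2) = 3*exp(2*x) - 2 is ≥ 0 throughout, so the area is a single integral of |3*exp(2*x) - 2|.
∫[0,3] (3*exp(2*x) - 2) dx = -15/2 + 3*exp(6)/2.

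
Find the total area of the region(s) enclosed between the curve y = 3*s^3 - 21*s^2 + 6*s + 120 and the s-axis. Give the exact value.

The curve meets the s-axis where 3*s^3 - 21*s^2 + 6*s + 120 = 0, i.e. 3*(s - 5)*(s - 4)*(s + 2) = 0, at s = -2, 4, 5.
On [-2, 4] the curve lies above the axis; ∫[-2,4] (3*s^3 - 21*s^2 + 6*s + 120) ds = 432, giving area 432.
On [4, 5] the curve lies below the axis; ∫[4,5] (3*s^3 - 21*s^2 + 6*s + 120) ds = -13/4, giving area 13/4.
Total area = 432 + 13/4 = 1741/4.

1741/4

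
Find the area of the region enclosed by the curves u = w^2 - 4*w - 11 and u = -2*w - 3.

36

Both boundary curves give u as a function of w, so integrate with respect to w. Setting them equal: w^2 - 2*w - 8 = 0, i.e. (w - 4)*(w + 2) = 0, so they meet at w = -2, 4.
For w in [-2, 4], u = w^2 - 4*w - 11 is on the left; area = ∫[-2,4] (-(w^2 - 2*w - 8)) dw = 36.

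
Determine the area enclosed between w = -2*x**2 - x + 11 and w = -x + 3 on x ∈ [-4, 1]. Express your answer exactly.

The difference (-2*x**2 - x + 11) - (-x + 3) = -2*x**2 + 8 changes sign at x = -2 inside [-4, 1], so split the integral there.
∫[-4,-2] (-2*x**2 + 8) dx = -64/3; the area of that piece is 64/3.
∫[-2,1] (-2*x**2 + 8) dx = 18.
Total area = 64/3 + 18 = 118/3.

118/3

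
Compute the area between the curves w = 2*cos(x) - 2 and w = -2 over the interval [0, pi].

4

The difference (2*cos(x) - 2) - (-2) = 2*cos(x) changes sign at x = pi/2 inside [0, pi], so split the integral there.
∫[0,pi/2] (2*cos(x)) dx = 2.
∫[pi/2,pi] (2*cos(x)) dx = -2; the area of that piece is 2.
Total area = 2 + 2 = 4.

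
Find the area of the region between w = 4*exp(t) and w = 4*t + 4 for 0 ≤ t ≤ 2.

-20 + 4*exp(2)

On [0, 2], (4*exp(t)) - (4*t + 4) = -4*t + 4*exp(t) - 4 is ≥ 0 throughout, so the area is a single integral of |-4*t + 4*exp(t) - 4|.
∫[0,2] (-4*t + 4*exp(t) - 4) dt = -20 + 4*exp(2).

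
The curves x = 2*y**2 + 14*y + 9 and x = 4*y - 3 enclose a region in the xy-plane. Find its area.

Both boundary curves give x as a function of y, so integrate with respect to y. Setting them equal: 2*y**2 + 10*y + 12 = 0, i.e. 2*(y + 2)*(y + 3) = 0, so they meet at y = -3, -2.
For y in [-3, -2], x = 2*y**2 + 14*y + 9 is on the left; area = ∫[-3,-2] (-(2*y**2 + 10*y + 12)) dy = 1/3.

1/3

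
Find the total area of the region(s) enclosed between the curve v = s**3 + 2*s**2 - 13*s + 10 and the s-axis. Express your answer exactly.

1741/12

The curve meets the s-axis where s**3 + 2*s**2 - 13*s + 10 = 0, i.e. (s - 2)*(s - 1)*(s + 5) = 0, at s = -5, 1, 2.
On [-5, 1] the curve lies above the axis; ∫[-5,1] (s**3 + 2*s**2 - 13*s + 10) ds = 144, giving area 144.
On [1, 2] the curve lies below the axis; ∫[1,2] (s**3 + 2*s**2 - 13*s + 10) ds = -13/12, giving area 13/12.
Total area = 144 + 13/12 = 1741/12.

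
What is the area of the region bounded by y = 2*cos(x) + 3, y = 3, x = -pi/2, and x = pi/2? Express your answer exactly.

4

On [-pi/2, pi/2], (2*cos(x) + 3) - (3) = 2*cos(x) is ≥ 0 throughout, so the area is a single integral of |2*cos(x)|.
∫[-pi/2,pi/2] (2*cos(x)) dx = 4.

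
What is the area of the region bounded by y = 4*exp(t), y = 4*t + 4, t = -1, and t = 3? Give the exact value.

On [-1, 3], (4*exp(t)) - (4*t + 4) = -4*t + 4*exp(t) - 4 is ≥ 0 throughout, so the area is a single integral of |-4*t + 4*exp(t) - 4|.
∫[-1,3] (-4*t + 4*exp(t) - 4) dt = -32 - 4*exp(-1) + 4*exp(3).

-32 - 4*exp(-1) + 4*exp(3)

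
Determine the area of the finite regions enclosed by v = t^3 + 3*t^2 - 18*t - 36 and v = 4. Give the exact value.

Set the curves equal: t^3 + 3*t^2 - 18*t - 36 = 4, so t^3 + 3*t^2 - 18*t - 40 = 0, which factors as (t - 4)*(t + 2)*(t + 5) = 0. The curves meet at t = -5, -2, 4.
On [-5, -2], v = t^3 + 3*t^2 - 18*t - 36 is on top; that piece has area ∫[-5,-2] (t^3 + 3*t^2 - 18*t - 40) dt = 135/4.
On [-2, 4], v = 4 is on top; that piece has area ∫[-2,4] (-(t^3 + 3*t^2 - 18*t - 40)) dt = 216.
Total enclosed area = 135/4 + 216 = 999/4.

999/4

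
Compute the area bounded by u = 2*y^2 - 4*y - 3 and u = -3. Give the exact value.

8/3

Both boundary curves give u as a function of y, so integrate with respect to y. Setting them equal: 2*y^2 - 4*y = 0, i.e. 2*y*(y - 2) = 0, so they meet at y = 0, 2.
For y in [0, 2], u = 2*y^2 - 4*y - 3 is on the left; area = ∫[0,2] (-(2*y^2 - 4*y)) dy = 8/3.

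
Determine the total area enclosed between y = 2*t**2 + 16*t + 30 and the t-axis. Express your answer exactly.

8/3

The curve meets the t-axis where 2*t**2 + 16*t + 30 = 0, i.e. 2*(t + 3)*(t + 5) = 0, at t = -5, -3.
On [-5, -3] the curve lies below the axis; ∫[-5,-3] (2*t**2 + 16*t + 30) dt = -8/3, giving area 8/3.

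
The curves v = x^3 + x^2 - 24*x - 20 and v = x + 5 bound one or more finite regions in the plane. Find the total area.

1012/3

Set the curves equal: x^3 + x^2 - 24*x - 20 = x + 5, so x^3 + x^2 - 25*x - 25 = 0, which factors as (x - 5)*(x + 1)*(x + 5) = 0. The curves meet at x = -5, -1, 5.
On [-5, -1], v = x^3 + x^2 - 24*x - 20 is on top; that piece has area ∫[-5,-1] (x^3 + x^2 - 25*x - 25) dx = 256/3.
On [-1, 5], v = x + 5 is on top; that piece has area ∫[-1,5] (-(x^3 + x^2 - 25*x - 25)) dx = 252.
Total enclosed area = 256/3 + 252 = 1012/3.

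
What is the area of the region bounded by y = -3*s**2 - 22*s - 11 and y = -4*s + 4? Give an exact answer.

Set the curves equal: -3*s**2 - 22*s - 11 = -4*s + 4, so -3*s**2 - 18*s - 15 = 0, which factors as -3*(s + 1)*(s + 5) = 0. The curves meet at s = -5, -1.
On [-5, -1], y = -3*s**2 - 22*s - 11 is on top; that piece has area ∫[-5,-1] (-3*s**2 - 18*s - 15) ds = 32.

32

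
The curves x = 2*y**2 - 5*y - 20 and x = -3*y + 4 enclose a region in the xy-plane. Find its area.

Both boundary curves give x as a function of y, so integrate with respect to y. Setting them equal: 2*y**2 - 2*y - 24 = 0, i.e. 2*(y - 4)*(y + 3) = 0, so they meet at y = -3, 4.
For y in [-3, 4], x = 2*y**2 - 5*y - 20 is on the left; area = ∫[-3,4] (-(2*y**2 - 2*y - 24)) dy = 343/3.

343/3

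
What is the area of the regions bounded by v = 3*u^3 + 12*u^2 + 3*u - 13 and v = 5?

71/2

Set the curves equal: 3*u^3 + 12*u^2 + 3*u - 13 = 5, so 3*u^3 + 12*u^2 + 3*u - 18 = 0, which factors as 3*(u - 1)*(u + 2)*(u + 3) = 0. The curves meet at u = -3, -2, 1.
On [-3, -2], v = 3*u^3 + 12*u^2 + 3*u - 13 is on top; that piece has area ∫[-3,-2] (3*u^3 + 12*u^2 + 3*u - 18) du = 7/4.
On [-2, 1], v = 5 is on top; that piece has area ∫[-2,1] (-(3*u^3 + 12*u^2 + 3*u - 18)) du = 135/4.
Total enclosed area = 7/4 + 135/4 = 71/2.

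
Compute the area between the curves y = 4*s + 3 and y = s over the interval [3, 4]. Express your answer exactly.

On [3, 4], (4*s + 3) - (s) = 3*s + 3 is ≥ 0 throughout, so the area is a single integral of |3*s + 3|.
∫[3,4] (3*s + 3) ds = 27/2.

27/2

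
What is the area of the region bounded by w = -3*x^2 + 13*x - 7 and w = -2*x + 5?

27/2

Set the curves equal: -3*x^2 + 13*x - 7 = -2*x + 5, so -3*x^2 + 15*x - 12 = 0, which factors as -3*(x - 4)*(x - 1) = 0. The curves meet at x = 1, 4.
On [1, 4], w = -3*x^2 + 13*x - 7 is on top; that piece has area ∫[1,4] (-3*x^2 + 15*x - 12) dx = 27/2.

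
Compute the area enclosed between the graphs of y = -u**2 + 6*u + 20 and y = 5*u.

243/2

Set the curves equal: -u**2 + 6*u + 20 = 5*u, so -u**2 + u + 20 = 0, which factors as -(u - 5)*(u + 4) = 0. The curves meet at u = -4, 5.
On [-4, 5], y = -u**2 + 6*u + 20 is on top; that piece has area ∫[-4,5] (-u**2 + u + 20) du = 243/2.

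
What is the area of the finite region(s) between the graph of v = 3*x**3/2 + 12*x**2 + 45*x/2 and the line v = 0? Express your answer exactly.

253/8

The curve meets the x-axis where 3*x**3/2 + 12*x**2 + 45*x/2 = 0, i.e. 3*x*(x + 3)*(x + 5)/2 = 0, at x = -5, -3, 0.
On [-5, -3] the curve lies above the axis; ∫[-5,-3] (3*x**3/2 + 12*x**2 + 45*x/2) dx = 8, giving area 8.
On [-3, 0] the curve lies below the axis; ∫[-3,0] (3*x**3/2 + 12*x**2 + 45*x/2) dx = -189/8, giving area 189/8.
Total area = 8 + 189/8 = 253/8.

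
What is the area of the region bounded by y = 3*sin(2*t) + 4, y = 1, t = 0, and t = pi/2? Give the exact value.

3 + 3*pi/2

On [0, pi/2], (3*sin(2*t) + 4) - (1) = 3*sin(2*t) + 3 is ≥ 0 throughout, so the area is a single integral of |3*sin(2*t) + 3|.
∫[0,pi/2] (3*sin(2*t) + 3) dt = 3 + 3*pi/2.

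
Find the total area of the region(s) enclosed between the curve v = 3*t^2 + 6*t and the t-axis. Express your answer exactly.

4

The curve meets the t-axis where 3*t^2 + 6*t = 0, i.e. 3*t*(t + 2) = 0, at t = -2, 0.
On [-2, 0] the curve lies below the axis; ∫[-2,0] (3*t^2 + 6*t) dt = -4, giving area 4.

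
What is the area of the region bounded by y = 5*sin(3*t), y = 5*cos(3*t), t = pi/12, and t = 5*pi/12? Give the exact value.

On [pi/12, 5*pi/12], (5*sin(3*t)) - (5*cos(3*t)) = 5*sin(3*t) - 5*cos(3*t) is ≥ 0 throughout, so the area is a single integral of |5*sin(3*t) - 5*cos(3*t)|.
∫[pi/12,5*pi/12] (5*sin(3*t) - 5*cos(3*t)) dt = 10*sqrt(2)/3.

10*sqrt(2)/3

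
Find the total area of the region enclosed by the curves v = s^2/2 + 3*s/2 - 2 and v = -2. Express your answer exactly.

Set the curves equal: s^2/2 + 3*s/2 - 2 = -2, so s^2/2 + 3*s/2 = 0, which factors as s*(s + 3)/2 = 0. The curves meet at s = -3, 0.
On [-3, 0], v = -2 is on top; that piece has area ∫[-3,0] (-(s^2/2 + 3*s/2)) ds = 9/4.

9/4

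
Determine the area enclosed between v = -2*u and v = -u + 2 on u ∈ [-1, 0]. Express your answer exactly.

3/2

On [-1, 0], (-2*u) - (-u + 2) = -u - 2 is ≤ 0 throughout, so the area is a single integral of |-u - 2|.
∫[-1,0] (-u - 2) du = -3/2; the area of that piece is 3/2.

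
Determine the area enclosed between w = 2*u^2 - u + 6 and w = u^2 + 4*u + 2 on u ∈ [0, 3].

31/6

The difference (2*u^2 - u + 6) - (u^2 + 4*u + 2) = u^2 - 5*u + 4 changes sign at u = 1 inside [0, 3], so split the integral there.
∫[0,1] (u^2 - 5*u + 4) du = 11/6.
∫[1,3] (u^2 - 5*u + 4) du = -10/3; the area of that piece is 10/3.
Total area = 11/6 + 10/3 = 31/6.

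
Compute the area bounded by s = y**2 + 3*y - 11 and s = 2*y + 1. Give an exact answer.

343/6

Both boundary curves give s as a function of y, so integrate with respect to y. Setting them equal: y**2 + y - 12 = 0, i.e. (y - 3)*(y + 4) = 0, so they meet at y = -4, 3.
For y in [-4, 3], s = y**2 + 3*y - 11 is on the left; area = ∫[-4,3] (-(y**2 + y - 12)) dy = 343/6.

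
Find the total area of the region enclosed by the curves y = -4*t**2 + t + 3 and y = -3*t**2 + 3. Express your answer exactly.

1/6

Set the curves equal: -4*t**2 + t + 3 = -3*t**2 + 3, so -t**2 + t = 0, which factors as -t*(t - 1) = 0. The curves meet at t = 0, 1.
On [0, 1], y = -4*t**2 + t + 3 is on top; that piece has area ∫[0,1] (-t**2 + t) dt = 1/6.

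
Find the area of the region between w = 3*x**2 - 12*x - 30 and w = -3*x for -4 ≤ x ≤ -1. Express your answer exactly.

119/2

The difference (3*x**2 - 12*x - 30) - (-3*x) = 3*x**2 - 9*x - 30 changes sign at x = -2 inside [-4, -1], so split the integral there.
∫[-4,-2] (3*x**2 - 9*x - 30) dx = 50.
∫[-2,-1] (3*x**2 - 9*x - 30) dx = -19/2; the area of that piece is 19/2.
Total area = 50 + 19/2 = 119/2.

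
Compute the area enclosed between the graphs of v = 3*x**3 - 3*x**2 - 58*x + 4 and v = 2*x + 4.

2521/4

Set the curves equal: 3*x**3 - 3*x**2 - 58*x + 4 = 2*x + 4, so 3*x**3 - 3*x**2 - 60*x = 0, which factors as 3*x*(x - 5)*(x + 4) = 0. The curves meet at x = -4, 0, 5.
On [-4, 0], v = 3*x**3 - 3*x**2 - 58*x + 4 is on top; that piece has area ∫[-4,0] (3*x**3 - 3*x**2 - 60*x) dx = 224.
On [0, 5], v = 2*x + 4 is on top; that piece has area ∫[0,5] (-(3*x**3 - 3*x**2 - 60*x)) dx = 1625/4.
Total enclosed area = 224 + 1625/4 = 2521/4.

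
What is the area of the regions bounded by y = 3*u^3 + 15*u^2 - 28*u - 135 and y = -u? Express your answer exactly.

Set the curves equal: 3*u^3 + 15*u^2 - 28*u - 135 = -u, so 3*u^3 + 15*u^2 - 27*u - 135 = 0, which factors as 3*(u - 3)*(u + 3)*(u + 5) = 0. The curves meet at u = -5, -3, 3.
On [-5, -3], y = 3*u^3 + 15*u^2 - 28*u - 135 is on top; that piece has area ∫[-5,-3] (3*u^3 + 15*u^2 - 27*u - 135) du = 28.
On [-3, 3], y = -u is on top; that piece has area ∫[-3,3] (-(3*u^3 + 15*u^2 - 27*u - 135)) du = 540.
Total enclosed area = 28 + 540 = 568.

568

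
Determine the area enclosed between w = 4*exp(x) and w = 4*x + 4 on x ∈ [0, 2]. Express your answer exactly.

-20 + 4*exp(2)

On [0, 2], (4*exp(x)) - (4*x + 4) = -4*x + 4*exp(x) - 4 is ≥ 0 throughout, so the area is a single integral of |-4*x + 4*exp(x) - 4|.
∫[0,2] (-4*x + 4*exp(x) - 4) dx = -20 + 4*exp(2).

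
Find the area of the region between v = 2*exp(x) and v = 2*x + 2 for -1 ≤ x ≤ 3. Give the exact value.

On [-1, 3], (2*exp(x)) - (2*x + 2) = -2*x + 2*exp(x) - 2 is ≥ 0 throughout, so the area is a single integral of |-2*x + 2*exp(x) - 2|.
∫[-1,3] (-2*x + 2*exp(x) - 2) dx = -16 - 2*exp(-1) + 2*exp(3).

-16 - 2*exp(-1) + 2*exp(3)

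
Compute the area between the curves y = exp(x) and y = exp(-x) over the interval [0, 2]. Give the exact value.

On [0, 2], (exp(x)) - (exp(-x)) = exp(x) - exp(-x) is ≥ 0 throughout, so the area is a single integral of |exp(x) - exp(-x)|.
∫[0,2] (exp(x) - exp(-x)) dx = -2 + exp(-2) + exp(2).

-2 + exp(-2) + exp(2)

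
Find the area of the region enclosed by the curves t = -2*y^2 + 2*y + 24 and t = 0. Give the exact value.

343/3

Both boundary curves give t as a function of y, so integrate with respect to y. Setting them equal: -2*y^2 + 2*y + 24 = 0, i.e. -2*(y - 4)*(y + 3) = 0, so they meet at y = -3, 4.
For y in [-3, 4], t = -2*y^2 + 2*y + 24 is on the right; area = ∫[-3,4] (-2*y^2 + 2*y + 24) dy = 343/3.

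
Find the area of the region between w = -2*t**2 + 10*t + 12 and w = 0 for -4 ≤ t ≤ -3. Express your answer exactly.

143/3

On [-4, -3], (-2*t**2 + 10*t + 12) - (0) = -2*t**2 + 10*t + 12 is ≤ 0 throughout, so the area is a single integral of |-2*t**2 + 10*t + 12|.
∫[-4,-3] (-2*t**2 + 10*t + 12) dt = -143/3; the area of that piece is 143/3.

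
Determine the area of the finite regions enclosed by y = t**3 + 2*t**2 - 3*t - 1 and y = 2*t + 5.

253/12

Set the curves equal: t**3 + 2*t**2 - 3*t - 1 = 2*t + 5, so t**3 + 2*t**2 - 5*t - 6 = 0, which factors as (t - 2)*(t + 1)*(t + 3) = 0. The curves meet at t = -3, -1, 2.
On [-3, -1], y = t**3 + 2*t**2 - 3*t - 1 is on top; that piece has area ∫[-3,-1] (t**3 + 2*t**2 - 5*t - 6) dt = 16/3.
On [-1, 2], y = 2*t + 5 is on top; that piece has area ∫[-1,2] (-(t**3 + 2*t**2 - 5*t - 6)) dt = 63/4.
Total enclosed area = 16/3 + 63/4 = 253/12.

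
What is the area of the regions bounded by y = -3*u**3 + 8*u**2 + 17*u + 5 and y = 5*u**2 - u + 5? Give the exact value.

253/4

Set the curves equal: -3*u**3 + 8*u**2 + 17*u + 5 = 5*u**2 - u + 5, so -3*u**3 + 3*u**2 + 18*u = 0, which factors as -3*u*(u - 3)*(u + 2) = 0. The curves meet at u = -2, 0, 3.
On [-2, 0], y = 5*u**2 - u + 5 is on top; that piece has area ∫[-2,0] (-(-3*u**3 + 3*u**2 + 18*u)) du = 16.
On [0, 3], y = -3*u**3 + 8*u**2 + 17*u + 5 is on top; that piece has area ∫[0,3] (-3*u**3 + 3*u**2 + 18*u) du = 189/4.
Total enclosed area = 16 + 189/4 = 253/4.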